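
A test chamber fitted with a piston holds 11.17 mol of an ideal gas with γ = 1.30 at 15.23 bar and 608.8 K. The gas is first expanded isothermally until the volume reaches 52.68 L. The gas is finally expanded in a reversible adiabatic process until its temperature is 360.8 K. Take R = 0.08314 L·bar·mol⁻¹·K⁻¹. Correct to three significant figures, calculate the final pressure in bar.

P₃ ≈ 1.11 bar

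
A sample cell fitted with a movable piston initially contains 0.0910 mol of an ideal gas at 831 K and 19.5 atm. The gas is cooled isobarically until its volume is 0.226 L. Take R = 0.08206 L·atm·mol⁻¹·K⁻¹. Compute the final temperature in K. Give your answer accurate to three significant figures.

From PV = nRT: V₁ = nRT₁/P₁ = 0.3182 L.
Isobaric, so V/T is constant: P₂ = P₁; T₂ = T₁·(V₂/V₁) = 590.2 K.

T₂ ≈ 590 K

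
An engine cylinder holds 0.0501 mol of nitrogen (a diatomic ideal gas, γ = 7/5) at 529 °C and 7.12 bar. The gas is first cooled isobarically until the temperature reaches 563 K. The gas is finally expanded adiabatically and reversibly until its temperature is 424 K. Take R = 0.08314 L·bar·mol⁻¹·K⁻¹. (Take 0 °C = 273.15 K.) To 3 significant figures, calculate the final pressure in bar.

Convert: T₁ = 802.1 K.
From PV = nRT: V₁ = nRT₁/P₁ = 0.4693 L.
Isobaric, so V/T is constant: P₂ = P₁; V₂ = V₁·(T₂/T₁) = 0.3294 L.
Adiabatic (γ = 7/5), T V^(γ−1) and P V^γ constant: P₃ = P₂·(T₃/T₂)^(γ/(γ−1)) = 2.639 bar; V₃ = V₂·(T₂/T₃)^(1/(γ−1)) = 0.6692 L.

P₃ ≈ 2.64 bar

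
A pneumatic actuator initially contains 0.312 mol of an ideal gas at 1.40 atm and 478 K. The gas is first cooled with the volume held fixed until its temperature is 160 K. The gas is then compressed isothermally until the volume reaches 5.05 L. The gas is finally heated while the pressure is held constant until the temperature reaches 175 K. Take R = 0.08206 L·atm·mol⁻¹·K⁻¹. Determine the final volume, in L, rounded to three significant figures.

V₄ ≈ 5.52 L

From PV = nRT: V₁ = nRT₁/P₁ = 8.742 L.
V constant ⇒ P ∝ T: V₂ = V₁; P₂ = P₁·(T₂/T₁) = 0.4686 atm.
T constant ⇒ Boyle's law P V = const: T₃ = T₂; P₃ = P₂·(V₂/V₃) = 0.8112 atm.
P constant ⇒ V ∝ T: P₄ = P₃; V₄ = V₃·(T₄/T₃) = 5.523 L.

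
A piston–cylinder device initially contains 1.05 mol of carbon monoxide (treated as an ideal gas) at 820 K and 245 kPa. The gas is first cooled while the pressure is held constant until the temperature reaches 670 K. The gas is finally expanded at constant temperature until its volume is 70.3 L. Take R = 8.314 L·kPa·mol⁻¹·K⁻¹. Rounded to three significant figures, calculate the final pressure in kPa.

P₃ ≈ 83.2 kPa

From PV = nRT: V₁ = nRT₁/P₁ = 29.22 L.
Isobaric, so V/T is constant: P₂ = P₁; V₂ = V₁·(T₂/T₁) = 23.87 L.
T constant ⇒ Boyle's law P V = const: T₃ = T₂; P₃ = P₂·(V₂/V₃) = 83.20 kPa.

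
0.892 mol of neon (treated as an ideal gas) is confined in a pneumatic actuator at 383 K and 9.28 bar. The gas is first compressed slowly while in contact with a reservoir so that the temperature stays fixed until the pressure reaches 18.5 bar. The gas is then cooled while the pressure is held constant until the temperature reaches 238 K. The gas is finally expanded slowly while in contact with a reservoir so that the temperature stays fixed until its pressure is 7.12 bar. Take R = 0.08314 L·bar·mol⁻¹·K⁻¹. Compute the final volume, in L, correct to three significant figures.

From PV = nRT: V₁ = nRT₁/P₁ = 3.061 L.
Isothermal, so P V is constant: T₂ = T₁; V₂ = V₁·(P₁/P₂) = 1.535 L.
P constant ⇒ V ∝ T: P₃ = P₂; V₃ = V₂·(T₃/T₂) = 0.9541 L.
T constant ⇒ Boyle's law P V = const: T₄ = T₃; V₄ = V₃·(P₃/P₄) = 2.479 L.

V₄ ≈ 2.48 L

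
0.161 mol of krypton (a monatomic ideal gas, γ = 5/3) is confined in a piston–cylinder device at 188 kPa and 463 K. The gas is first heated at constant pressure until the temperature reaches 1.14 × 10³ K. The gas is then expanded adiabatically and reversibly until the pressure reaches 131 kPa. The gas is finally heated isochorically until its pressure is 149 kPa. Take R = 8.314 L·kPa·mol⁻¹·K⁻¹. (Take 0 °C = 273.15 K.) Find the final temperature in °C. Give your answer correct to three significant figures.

From PV = nRT: V₁ = nRT₁/P₁ = 3.297 L.
P constant ⇒ V ∝ T: P₂ = P₁; V₂ = V₁·(T₂/T₁) = 8.117 L.
Reversible adiabatic, γ = 5/3: T₃ = T₂·(P₃/P₂)^((γ−1)/γ) = 986.6 K; V₃ = V₂·(P₂/P₃)^(1/γ) = 10.08 L.
V constant ⇒ P ∝ T: V₄ = V₃; T₄ = T₃·(P₄/P₃) = 1122 K.

T₄ ≈ 849 °C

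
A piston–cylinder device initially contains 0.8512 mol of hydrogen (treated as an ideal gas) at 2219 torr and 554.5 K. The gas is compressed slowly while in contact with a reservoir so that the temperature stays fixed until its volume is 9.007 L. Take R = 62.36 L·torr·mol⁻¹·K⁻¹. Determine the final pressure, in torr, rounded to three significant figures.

P₂ ≈ 3.27e+03 torr

From PV = nRT: V₁ = nRT₁/P₁ = 13.26 L.
T constant ⇒ Boyle's law P V = const: T₂ = T₁; P₂ = P₁·(V₁/V₂) = 3268 torr.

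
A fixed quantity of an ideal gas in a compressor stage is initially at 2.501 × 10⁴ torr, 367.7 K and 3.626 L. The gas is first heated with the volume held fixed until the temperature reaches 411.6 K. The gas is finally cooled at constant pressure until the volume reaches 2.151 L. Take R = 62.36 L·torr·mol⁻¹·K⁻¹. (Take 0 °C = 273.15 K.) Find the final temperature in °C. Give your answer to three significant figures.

V constant ⇒ P ∝ T: V₂ = V₁; P₂ = P₁·(T₂/T₁) = 2.800e+04 torr.
Isobaric, so V/T is constant: P₃ = P₂; T₃ = T₂·(V₃/V₂) = 244.2 K.

T₃ ≈ -29.0 °C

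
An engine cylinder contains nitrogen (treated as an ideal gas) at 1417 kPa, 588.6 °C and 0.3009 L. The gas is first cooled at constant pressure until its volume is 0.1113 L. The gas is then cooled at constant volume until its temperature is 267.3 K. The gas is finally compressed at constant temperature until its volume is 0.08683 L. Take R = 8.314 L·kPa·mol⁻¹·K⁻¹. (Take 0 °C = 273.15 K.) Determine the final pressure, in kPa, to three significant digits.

P₄ ≈ 1.52e+03 kPa

Convert: T₁ = 861.8 K.
P constant ⇒ V ∝ T: P₂ = P₁; T₂ = T₁·(V₂/V₁) = 318.8 K.
Isochoric, so P/T is constant: V₃ = V₂; P₃ = P₂·(T₃/T₂) = 1188 kPa.
T constant ⇒ Boyle's law P V = const: T₄ = T₃; P₄ = P₃·(V₃/V₄) = 1523 kPa.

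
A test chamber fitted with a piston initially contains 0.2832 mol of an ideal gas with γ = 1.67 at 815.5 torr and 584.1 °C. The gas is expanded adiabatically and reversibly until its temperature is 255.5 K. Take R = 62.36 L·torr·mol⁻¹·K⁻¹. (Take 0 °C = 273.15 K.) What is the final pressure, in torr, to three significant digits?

Convert: T₁ = 857.2 K.
From PV = nRT: V₁ = nRT₁/P₁ = 18.56 L.
Reversible adiabatic, γ = 1.67: P₂ = P₁·(T₂/T₁)^(γ/(γ−1)) = 39.91 torr; V₂ = V₁·(T₁/T₂)^(1/(γ−1)) = 113.1 L.

P₂ ≈ 39.9 torr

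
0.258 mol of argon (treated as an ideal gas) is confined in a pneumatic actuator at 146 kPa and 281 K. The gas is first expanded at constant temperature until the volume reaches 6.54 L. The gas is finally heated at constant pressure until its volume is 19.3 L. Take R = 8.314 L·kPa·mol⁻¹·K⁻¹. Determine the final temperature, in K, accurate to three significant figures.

T₃ ≈ 829 K

From PV = nRT: V₁ = nRT₁/P₁ = 4.128 L.
Isothermal, so P V is constant: T₂ = T₁; P₂ = P₁·(V₁/V₂) = 92.16 kPa.
Isobaric, so V/T is constant: P₃ = P₂; T₃ = T₂·(V₃/V₂) = 829.3 K.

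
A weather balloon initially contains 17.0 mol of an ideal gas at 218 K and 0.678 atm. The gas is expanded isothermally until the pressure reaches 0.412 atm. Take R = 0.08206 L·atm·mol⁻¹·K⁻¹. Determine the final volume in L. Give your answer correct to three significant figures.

V₂ ≈ 738 L

From PV = nRT: V₁ = nRT₁/P₁ = 448.5 L.
Isothermal, so P V is constant: T₂ = T₁; V₂ = V₁·(P₁/P₂) = 738.1 L.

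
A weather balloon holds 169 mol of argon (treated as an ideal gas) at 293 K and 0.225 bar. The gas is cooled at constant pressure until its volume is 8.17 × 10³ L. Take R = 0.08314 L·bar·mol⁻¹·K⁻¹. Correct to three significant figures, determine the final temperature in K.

T₂ ≈ 131 K

From PV = nRT: V₁ = nRT₁/P₁ = 1.830e+04 L.
P constant ⇒ V ∝ T: P₂ = P₁; T₂ = T₁·(V₂/V₁) = 130.8 K.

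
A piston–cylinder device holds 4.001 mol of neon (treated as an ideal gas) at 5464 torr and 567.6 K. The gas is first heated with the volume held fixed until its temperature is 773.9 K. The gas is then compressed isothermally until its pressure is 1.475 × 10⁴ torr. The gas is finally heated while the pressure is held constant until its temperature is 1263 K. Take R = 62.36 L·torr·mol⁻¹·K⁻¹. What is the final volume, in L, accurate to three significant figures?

V₄ ≈ 21.4 L

From PV = nRT: V₁ = nRT₁/P₁ = 25.92 L.
Isochoric, so P/T is constant: V₂ = V₁; P₂ = P₁·(T₂/T₁) = 7450 torr.
Isothermal, so P V is constant: T₃ = T₂; V₃ = V₂·(P₂/P₃) = 13.09 L.
Isobaric, so V/T is constant: P₄ = P₃; V₄ = V₃·(T₄/T₃) = 21.36 L.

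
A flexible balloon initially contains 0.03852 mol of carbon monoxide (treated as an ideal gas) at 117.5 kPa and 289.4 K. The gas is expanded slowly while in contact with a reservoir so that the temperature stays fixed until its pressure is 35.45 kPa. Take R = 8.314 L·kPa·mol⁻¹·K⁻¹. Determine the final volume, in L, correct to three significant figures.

From PV = nRT: V₁ = nRT₁/P₁ = 0.7888 L.
Isothermal, so P V is constant: T₂ = T₁; V₂ = V₁·(P₁/P₂) = 2.614 L.

V₂ ≈ 2.61 L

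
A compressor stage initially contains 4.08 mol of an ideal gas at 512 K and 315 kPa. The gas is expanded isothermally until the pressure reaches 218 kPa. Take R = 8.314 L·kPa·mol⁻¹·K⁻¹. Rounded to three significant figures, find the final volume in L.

From PV = nRT: V₁ = nRT₁/P₁ = 55.14 L.
T constant ⇒ Boyle's law P V = const: T₂ = T₁; V₂ = V₁·(P₁/P₂) = 79.67 L.

V₂ ≈ 79.7 L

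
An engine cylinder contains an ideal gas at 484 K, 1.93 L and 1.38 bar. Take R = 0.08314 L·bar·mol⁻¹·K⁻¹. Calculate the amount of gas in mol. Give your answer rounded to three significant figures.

PV = nRT ⇒ n = PV/(RT) = (1.38 × 1.93) / (0.08314 × 484)

n ≈ 0.0662 mol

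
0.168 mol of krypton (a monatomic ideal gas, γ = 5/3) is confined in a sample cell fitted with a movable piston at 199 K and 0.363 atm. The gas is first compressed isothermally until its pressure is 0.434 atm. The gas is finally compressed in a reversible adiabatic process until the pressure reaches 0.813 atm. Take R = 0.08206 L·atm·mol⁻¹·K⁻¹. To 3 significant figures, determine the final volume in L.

From PV = nRT: V₁ = nRT₁/P₁ = 7.558 L.
T constant ⇒ Boyle's law P V = const: T₂ = T₁; V₂ = V₁·(P₁/P₂) = 6.321 L.
Reversible adiabatic, γ = 5/3: T₃ = T₂·(P₃/P₂)^((γ−1)/γ) = 255.8 K; V₃ = V₂·(P₂/P₃)^(1/γ) = 4.338 L.

V₃ ≈ 4.34 L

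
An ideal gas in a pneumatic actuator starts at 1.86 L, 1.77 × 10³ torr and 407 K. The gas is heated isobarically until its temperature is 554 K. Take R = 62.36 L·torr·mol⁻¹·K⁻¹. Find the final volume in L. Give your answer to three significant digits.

Isobaric, so V/T is constant: P₂ = P₁; V₂ = V₁·(T₂/T₁) = 2.532 L.

V₂ ≈ 2.53 L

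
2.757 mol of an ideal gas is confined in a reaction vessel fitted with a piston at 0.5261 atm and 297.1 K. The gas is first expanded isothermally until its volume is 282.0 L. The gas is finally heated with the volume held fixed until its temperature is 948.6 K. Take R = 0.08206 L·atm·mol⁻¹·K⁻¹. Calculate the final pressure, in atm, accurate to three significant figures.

From PV = nRT: V₁ = nRT₁/P₁ = 127.8 L.
Isothermal, so P V is constant: T₂ = T₁; P₂ = P₁·(V₁/V₂) = 0.2384 atm.
V constant ⇒ P ∝ T: V₃ = V₂; P₃ = P₂·(T₃/T₂) = 0.7610 atm.

P₃ ≈ 0.761 atm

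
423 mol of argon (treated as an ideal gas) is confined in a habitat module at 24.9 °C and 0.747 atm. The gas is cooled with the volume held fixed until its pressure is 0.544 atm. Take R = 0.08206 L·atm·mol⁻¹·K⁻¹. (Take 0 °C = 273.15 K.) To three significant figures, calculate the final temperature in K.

T₂ ≈ 217 K

Convert: T₁ = 298.0 K.
From PV = nRT: V₁ = nRT₁/P₁ = 1.385e+04 L.
V constant ⇒ P ∝ T: V₂ = V₁; T₂ = T₁·(P₂/P₁) = 217.1 K.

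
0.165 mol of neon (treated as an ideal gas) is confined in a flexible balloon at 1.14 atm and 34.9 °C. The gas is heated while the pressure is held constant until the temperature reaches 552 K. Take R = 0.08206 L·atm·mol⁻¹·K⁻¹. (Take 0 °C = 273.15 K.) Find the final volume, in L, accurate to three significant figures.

Convert: T₁ = 308.0 K.
From PV = nRT: V₁ = nRT₁/P₁ = 3.659 L.
P constant ⇒ V ∝ T: P₂ = P₁; V₂ = V₁·(T₂/T₁) = 6.556 L.

V₂ ≈ 6.56 L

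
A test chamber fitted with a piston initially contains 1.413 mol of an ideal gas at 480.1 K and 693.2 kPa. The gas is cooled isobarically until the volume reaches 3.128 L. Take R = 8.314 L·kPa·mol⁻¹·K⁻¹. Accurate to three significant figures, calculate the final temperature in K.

From PV = nRT: V₁ = nRT₁/P₁ = 8.136 L.
P constant ⇒ V ∝ T: P₂ = P₁; T₂ = T₁·(V₂/V₁) = 184.6 K.

T₂ ≈ 185 K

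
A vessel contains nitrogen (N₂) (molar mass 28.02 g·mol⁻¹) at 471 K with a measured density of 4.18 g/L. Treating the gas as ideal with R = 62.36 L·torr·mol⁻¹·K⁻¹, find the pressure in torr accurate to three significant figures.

P ≈ 4.38e+03 torr

ρ = PM/(RT) ⇒ P = ρRT/M = (4.18 × 62.36 × 471.0) / 28.02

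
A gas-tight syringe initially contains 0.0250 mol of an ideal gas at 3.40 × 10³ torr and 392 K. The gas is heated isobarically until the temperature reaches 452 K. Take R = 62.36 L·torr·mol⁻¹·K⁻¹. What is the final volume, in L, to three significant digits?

V₂ ≈ 0.207 L

From PV = nRT: V₁ = nRT₁/P₁ = 0.1797 L.
P constant ⇒ V ∝ T: P₂ = P₁; V₂ = V₁·(T₂/T₁) = 0.2073 L.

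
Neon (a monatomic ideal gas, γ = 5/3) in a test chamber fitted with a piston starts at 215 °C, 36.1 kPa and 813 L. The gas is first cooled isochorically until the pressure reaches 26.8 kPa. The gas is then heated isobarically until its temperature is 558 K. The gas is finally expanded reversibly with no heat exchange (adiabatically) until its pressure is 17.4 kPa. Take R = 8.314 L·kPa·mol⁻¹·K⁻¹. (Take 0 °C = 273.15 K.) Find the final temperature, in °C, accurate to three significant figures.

T₄ ≈ 196 °C

Convert: T₁ = 488.1 K.
Isochoric, so P/T is constant: V₂ = V₁; T₂ = T₁·(P₂/P₁) = 362.4 K.
P constant ⇒ V ∝ T: P₃ = P₂; V₃ = V₂·(T₃/T₂) = 1252 L.
Adiabatic (γ = 5/3), T V^(γ−1) and P V^γ constant: T₄ = T₃·(P₄/P₃)^((γ−1)/γ) = 469.5 K; V₄ = V₃·(P₃/P₄)^(1/γ) = 1622 L.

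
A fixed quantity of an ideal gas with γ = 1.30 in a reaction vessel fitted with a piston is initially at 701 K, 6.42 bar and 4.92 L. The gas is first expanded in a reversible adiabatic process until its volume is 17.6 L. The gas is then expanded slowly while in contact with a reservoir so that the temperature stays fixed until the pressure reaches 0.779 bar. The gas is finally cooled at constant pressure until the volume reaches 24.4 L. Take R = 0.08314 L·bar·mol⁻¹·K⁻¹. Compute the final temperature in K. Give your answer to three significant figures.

T₄ ≈ 422 K

Reversible adiabatic, γ = 1.30: T₂ = T₁·(V₁/V₂)^(γ−1) = 478.2 K; P₂ = P₁·(V₁/V₂)^γ = 1.224 bar.
Isothermal, so P V is constant: T₃ = T₂; V₃ = V₂·(P₂/P₃) = 27.66 L.
Isobaric, so V/T is constant: P₄ = P₃; T₄ = T₃·(V₄/V₃) = 421.8 K.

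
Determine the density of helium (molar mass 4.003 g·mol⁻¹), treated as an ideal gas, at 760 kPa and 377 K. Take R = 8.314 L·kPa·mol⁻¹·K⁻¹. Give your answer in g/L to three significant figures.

ρ = PM/(RT) = (760 × 4.003) / (8.314 × 377.0)

ρ ≈ 0.971 g/L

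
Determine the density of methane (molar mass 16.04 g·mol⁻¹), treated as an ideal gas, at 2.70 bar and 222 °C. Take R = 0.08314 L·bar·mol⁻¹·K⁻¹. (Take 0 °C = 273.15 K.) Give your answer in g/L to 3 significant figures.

ρ = PM/(RT) = (2.70 × 16.04) / (0.08314 × 495.1)

ρ ≈ 1.05 g/L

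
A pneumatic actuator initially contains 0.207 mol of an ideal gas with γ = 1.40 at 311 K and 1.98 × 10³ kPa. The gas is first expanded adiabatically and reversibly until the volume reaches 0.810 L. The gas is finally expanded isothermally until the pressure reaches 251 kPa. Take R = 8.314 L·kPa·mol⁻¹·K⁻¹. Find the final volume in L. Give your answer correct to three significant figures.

V₃ ≈ 1.37 L

From PV = nRT: V₁ = nRT₁/P₁ = 0.2703 L.
Adiabatic (γ = 1.40), T V^(γ−1) and P V^γ constant: T₂ = T₁·(V₁/V₂)^(γ−1) = 200.5 K; P₂ = P₁·(V₁/V₂)^γ = 426.0 kPa.
Isothermal, so P V is constant: T₃ = T₂; V₃ = V₂·(P₂/P₃) = 1.375 L.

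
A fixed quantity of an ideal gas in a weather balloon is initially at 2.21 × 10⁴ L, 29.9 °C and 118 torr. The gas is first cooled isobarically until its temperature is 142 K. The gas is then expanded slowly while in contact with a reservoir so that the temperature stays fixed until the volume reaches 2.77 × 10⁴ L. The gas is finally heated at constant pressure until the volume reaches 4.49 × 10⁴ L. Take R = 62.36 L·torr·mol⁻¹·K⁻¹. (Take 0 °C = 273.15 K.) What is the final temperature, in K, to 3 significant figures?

Convert: T₁ = 303.0 K.
Isobaric, so V/T is constant: P₂ = P₁; V₂ = V₁·(T₂/T₁) = 1.036e+04 L.
Isothermal, so P V is constant: T₃ = T₂; P₃ = P₂·(V₂/V₃) = 44.11 torr.
P constant ⇒ V ∝ T: P₄ = P₃; T₄ = T₃·(V₄/V₃) = 230.2 K.

T₄ ≈ 230 K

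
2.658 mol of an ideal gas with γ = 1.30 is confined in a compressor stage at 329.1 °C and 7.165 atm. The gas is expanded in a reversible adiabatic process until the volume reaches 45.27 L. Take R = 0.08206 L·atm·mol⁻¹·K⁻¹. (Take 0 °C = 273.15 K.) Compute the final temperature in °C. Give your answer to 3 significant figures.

T₂ ≈ 186 °C

Convert: T₁ = 602.2 K.
From PV = nRT: V₁ = nRT₁/P₁ = 18.33 L.
Adiabatic (γ = 1.30), T V^(γ−1) and P V^γ constant: T₂ = T₁·(V₁/V₂)^(γ−1) = 459.2 K; P₂ = P₁·(V₁/V₂)^γ = 2.213 atm.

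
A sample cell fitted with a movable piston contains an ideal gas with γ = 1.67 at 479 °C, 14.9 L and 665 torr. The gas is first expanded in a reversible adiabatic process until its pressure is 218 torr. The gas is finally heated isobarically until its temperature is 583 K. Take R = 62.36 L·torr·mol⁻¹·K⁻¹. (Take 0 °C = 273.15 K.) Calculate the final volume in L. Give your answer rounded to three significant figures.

Convert: T₁ = 752.1 K.
Reversible adiabatic, γ = 1.67: T₂ = T₁·(P₂/P₁)^((γ−1)/γ) = 480.8 K; V₂ = V₁·(P₁/P₂)^(1/γ) = 29.06 L.
Isobaric, so V/T is constant: P₃ = P₂; V₃ = V₂·(T₃/T₂) = 35.23 L.

V₃ ≈ 35.2 L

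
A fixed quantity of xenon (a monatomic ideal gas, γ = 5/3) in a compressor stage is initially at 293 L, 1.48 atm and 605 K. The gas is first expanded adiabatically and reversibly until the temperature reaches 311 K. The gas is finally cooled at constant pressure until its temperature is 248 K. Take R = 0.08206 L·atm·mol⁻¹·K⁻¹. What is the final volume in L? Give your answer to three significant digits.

V₃ ≈ 634 L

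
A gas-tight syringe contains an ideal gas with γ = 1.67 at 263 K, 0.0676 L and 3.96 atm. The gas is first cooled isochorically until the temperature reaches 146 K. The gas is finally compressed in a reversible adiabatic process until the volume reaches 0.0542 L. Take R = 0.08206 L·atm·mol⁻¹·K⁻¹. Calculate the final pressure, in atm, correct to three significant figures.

P₃ ≈ 3.18 atm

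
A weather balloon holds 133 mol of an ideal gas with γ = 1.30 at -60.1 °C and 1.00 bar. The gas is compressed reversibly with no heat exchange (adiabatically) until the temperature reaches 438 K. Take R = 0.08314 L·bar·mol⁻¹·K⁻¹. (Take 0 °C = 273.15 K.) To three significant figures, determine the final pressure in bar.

Convert: T₁ = 213.0 K.
From PV = nRT: V₁ = nRT₁/P₁ = 2356 L.
Adiabatic (γ = 1.30), T V^(γ−1) and P V^γ constant: P₂ = P₁·(T₂/T₁)^(γ/(γ−1)) = 22.71 bar; V₂ = V₁·(T₁/T₂)^(1/(γ−1)) = 213.2 L.

P₂ ≈ 22.7 bar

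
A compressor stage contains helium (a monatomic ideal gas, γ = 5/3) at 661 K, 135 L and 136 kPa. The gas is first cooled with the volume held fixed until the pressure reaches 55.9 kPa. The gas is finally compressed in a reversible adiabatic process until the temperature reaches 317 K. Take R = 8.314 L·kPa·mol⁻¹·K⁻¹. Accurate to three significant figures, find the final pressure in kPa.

V constant ⇒ P ∝ T: V₂ = V₁; T₂ = T₁·(P₂/P₁) = 271.7 K.
Reversible adiabatic, γ = 5/3: P₃ = P₂·(T₃/T₂)^(γ/(γ−1)) = 82.20 kPa; V₃ = V₂·(T₂/T₃)^(1/(γ−1)) = 107.1 L.

P₃ ≈ 82.2 kPa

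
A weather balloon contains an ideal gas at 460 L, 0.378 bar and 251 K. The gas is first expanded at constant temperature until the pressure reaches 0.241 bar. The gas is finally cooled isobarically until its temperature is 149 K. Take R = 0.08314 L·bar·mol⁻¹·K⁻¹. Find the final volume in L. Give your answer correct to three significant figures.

V₃ ≈ 428 L

T constant ⇒ Boyle's law P V = const: T₂ = T₁; V₂ = V₁·(P₁/P₂) = 721.5 L.
Isobaric, so V/T is constant: P₃ = P₂; V₃ = V₂·(T₃/T₂) = 428.3 L.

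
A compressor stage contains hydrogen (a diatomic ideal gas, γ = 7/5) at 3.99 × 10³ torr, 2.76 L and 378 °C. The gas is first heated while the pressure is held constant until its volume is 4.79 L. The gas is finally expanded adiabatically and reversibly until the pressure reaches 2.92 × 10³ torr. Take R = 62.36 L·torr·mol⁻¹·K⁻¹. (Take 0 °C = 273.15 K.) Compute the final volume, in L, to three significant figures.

Convert: T₁ = 651.1 K.
P constant ⇒ V ∝ T: P₂ = P₁; T₂ = T₁·(V₂/V₁) = 1130 K.
Adiabatic (γ = 7/5), T V^(γ−1) and P V^γ constant: T₃ = T₂·(P₃/P₂)^((γ−1)/γ) = 1034 K; V₃ = V₂·(P₂/P₃)^(1/γ) = 5.987 L.

V₃ ≈ 5.99 L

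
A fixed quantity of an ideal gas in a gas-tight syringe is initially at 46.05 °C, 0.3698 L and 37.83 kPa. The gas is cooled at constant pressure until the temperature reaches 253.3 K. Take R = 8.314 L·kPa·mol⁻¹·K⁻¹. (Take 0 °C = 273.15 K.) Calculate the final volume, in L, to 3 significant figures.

V₂ ≈ 0.293 L

Convert: T₁ = 319.2 K.
P constant ⇒ V ∝ T: P₂ = P₁; V₂ = V₁·(T₂/T₁) = 0.2935 L.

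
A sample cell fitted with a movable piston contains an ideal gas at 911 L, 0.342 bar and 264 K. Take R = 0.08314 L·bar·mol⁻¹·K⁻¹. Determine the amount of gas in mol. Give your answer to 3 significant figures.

PV = nRT ⇒ n = PV/(RT) = (0.342 × 911) / (0.08314 × 264)

n ≈ 14.2 mol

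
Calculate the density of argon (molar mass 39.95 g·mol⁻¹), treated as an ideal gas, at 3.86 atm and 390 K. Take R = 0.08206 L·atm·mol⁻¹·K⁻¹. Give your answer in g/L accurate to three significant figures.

ρ ≈ 4.82 g/L

ρ = PM/(RT) = (3.86 × 39.95) / (0.08206 × 390.0)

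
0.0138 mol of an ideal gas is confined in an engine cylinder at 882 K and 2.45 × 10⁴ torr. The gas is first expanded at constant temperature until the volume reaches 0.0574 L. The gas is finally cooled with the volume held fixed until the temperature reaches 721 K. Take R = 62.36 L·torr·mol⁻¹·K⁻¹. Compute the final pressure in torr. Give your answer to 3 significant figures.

P₃ ≈ 1.08e+04 torr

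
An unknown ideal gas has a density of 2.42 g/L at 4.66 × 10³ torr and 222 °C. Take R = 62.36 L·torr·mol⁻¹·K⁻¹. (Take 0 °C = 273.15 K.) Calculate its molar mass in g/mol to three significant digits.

ρ = PM/(RT) ⇒ M = ρRT/P = (2.42 × 62.36 × 495.1) / 4.66e+03

M ≈ 16.0 g/mol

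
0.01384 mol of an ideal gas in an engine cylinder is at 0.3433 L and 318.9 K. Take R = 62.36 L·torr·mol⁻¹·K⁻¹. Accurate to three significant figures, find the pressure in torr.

PV = nRT ⇒ P = nRT/V = (0.01384 × 62.36 × 318.9) / 0.3433

P ≈ 802 torr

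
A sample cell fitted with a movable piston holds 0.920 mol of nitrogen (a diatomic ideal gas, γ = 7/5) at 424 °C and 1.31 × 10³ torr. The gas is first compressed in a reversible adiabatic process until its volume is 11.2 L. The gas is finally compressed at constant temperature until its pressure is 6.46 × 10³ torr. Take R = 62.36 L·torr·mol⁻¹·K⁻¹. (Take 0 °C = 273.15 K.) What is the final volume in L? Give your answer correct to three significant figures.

V₃ ≈ 9.25 L

Convert: T₁ = 697.1 K.
From PV = nRT: V₁ = nRT₁/P₁ = 30.53 L.
Adiabatic (γ = 7/5), T V^(γ−1) and P V^γ constant: T₂ = T₁·(V₁/V₂)^(γ−1) = 1041 K; P₂ = P₁·(V₁/V₂)^γ = 5334 torr.
T constant ⇒ Boyle's law P V = const: T₃ = T₂; V₃ = V₂·(P₂/P₃) = 9.247 L.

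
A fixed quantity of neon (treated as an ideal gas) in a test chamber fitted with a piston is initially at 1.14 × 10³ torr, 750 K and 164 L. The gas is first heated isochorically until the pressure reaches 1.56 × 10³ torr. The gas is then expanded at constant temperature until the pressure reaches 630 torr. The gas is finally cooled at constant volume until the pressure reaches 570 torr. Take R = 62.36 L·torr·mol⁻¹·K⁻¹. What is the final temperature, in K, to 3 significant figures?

T₄ ≈ 929 K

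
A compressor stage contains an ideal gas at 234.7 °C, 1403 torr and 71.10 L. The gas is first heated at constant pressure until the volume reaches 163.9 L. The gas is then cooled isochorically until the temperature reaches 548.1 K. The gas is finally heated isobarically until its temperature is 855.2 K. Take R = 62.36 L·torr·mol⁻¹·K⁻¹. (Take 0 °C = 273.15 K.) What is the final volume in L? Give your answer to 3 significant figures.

Convert: T₁ = 507.8 K.
P constant ⇒ V ∝ T: P₂ = P₁; T₂ = T₁·(V₂/V₁) = 1171 K.
Isochoric, so P/T is constant: V₃ = V₂; P₃ = P₂·(T₃/T₂) = 656.9 torr.
P constant ⇒ V ∝ T: P₄ = P₃; V₄ = V₃·(T₄/T₃) = 255.7 L.

V₄ ≈ 256 L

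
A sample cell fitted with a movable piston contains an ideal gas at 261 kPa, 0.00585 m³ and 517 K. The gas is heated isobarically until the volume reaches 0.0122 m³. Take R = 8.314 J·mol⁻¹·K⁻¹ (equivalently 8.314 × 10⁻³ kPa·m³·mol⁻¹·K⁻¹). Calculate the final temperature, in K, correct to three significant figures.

T₂ ≈ 1.08e+03 K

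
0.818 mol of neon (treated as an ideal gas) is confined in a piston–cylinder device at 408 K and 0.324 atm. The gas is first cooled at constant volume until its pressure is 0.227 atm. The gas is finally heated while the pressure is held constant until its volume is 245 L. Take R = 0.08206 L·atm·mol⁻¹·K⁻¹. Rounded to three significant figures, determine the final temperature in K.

T₃ ≈ 829 K

From PV = nRT: V₁ = nRT₁/P₁ = 84.53 L.
V constant ⇒ P ∝ T: V₂ = V₁; T₂ = T₁·(P₂/P₁) = 285.9 K.
P constant ⇒ V ∝ T: P₃ = P₂; T₃ = T₂·(V₃/V₂) = 828.5 K.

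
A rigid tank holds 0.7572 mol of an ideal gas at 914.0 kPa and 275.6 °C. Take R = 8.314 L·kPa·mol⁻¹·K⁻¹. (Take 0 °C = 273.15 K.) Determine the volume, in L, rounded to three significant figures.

Convert: T = 548.75 K.
PV = nRT ⇒ V = nRT/P = (0.7572 × 8.314 × 548.75) / 914.0

V ≈ 3.78 L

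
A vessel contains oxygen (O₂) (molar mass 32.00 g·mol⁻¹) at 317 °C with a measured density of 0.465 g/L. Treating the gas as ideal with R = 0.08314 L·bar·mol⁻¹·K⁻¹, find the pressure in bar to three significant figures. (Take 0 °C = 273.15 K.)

ρ = PM/(RT) ⇒ P = ρRT/M = (0.465 × 0.08314 × 590.1) / 32.00

P ≈ 0.713 bar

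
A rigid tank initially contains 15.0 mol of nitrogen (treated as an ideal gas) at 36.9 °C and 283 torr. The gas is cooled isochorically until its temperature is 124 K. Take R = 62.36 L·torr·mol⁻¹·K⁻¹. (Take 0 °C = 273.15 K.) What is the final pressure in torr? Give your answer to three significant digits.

Convert: T₁ = 310.0 K.
From PV = nRT: V₁ = nRT₁/P₁ = 1025 L.
V constant ⇒ P ∝ T: V₂ = V₁; P₂ = P₁·(T₂/T₁) = 113.2 torr.

P₂ ≈ 113 torr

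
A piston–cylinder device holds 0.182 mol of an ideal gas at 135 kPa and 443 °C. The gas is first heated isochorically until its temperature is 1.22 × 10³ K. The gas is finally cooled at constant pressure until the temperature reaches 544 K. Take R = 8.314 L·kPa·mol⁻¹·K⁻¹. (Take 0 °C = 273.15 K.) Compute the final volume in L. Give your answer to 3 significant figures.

V₃ ≈ 3.58 L

Convert: T₁ = 716.1 K.
From PV = nRT: V₁ = nRT₁/P₁ = 8.027 L.
V constant ⇒ P ∝ T: V₂ = V₁; P₂ = P₁·(T₂/T₁) = 230.0 kPa.
P constant ⇒ V ∝ T: P₃ = P₂; V₃ = V₂·(T₃/T₂) = 3.579 L.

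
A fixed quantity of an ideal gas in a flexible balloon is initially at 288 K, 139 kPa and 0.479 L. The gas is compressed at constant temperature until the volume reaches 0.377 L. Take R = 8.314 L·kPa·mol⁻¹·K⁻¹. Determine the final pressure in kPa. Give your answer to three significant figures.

P₂ ≈ 177 kPa

T constant ⇒ Boyle's law P V = const: T₂ = T₁; P₂ = P₁·(V₁/V₂) = 176.6 kPa.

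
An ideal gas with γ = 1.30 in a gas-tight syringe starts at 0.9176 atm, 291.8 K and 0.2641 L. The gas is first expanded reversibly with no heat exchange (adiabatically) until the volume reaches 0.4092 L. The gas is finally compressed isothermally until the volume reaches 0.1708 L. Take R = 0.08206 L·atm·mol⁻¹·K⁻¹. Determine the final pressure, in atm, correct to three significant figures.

Adiabatic (γ = 1.30), T V^(γ−1) and P V^γ constant: T₂ = T₁·(V₁/V₂)^(γ−1) = 255.9 K; P₂ = P₁·(V₁/V₂)^γ = 0.5193 atm.
Isothermal, so P V is constant: T₃ = T₂; P₃ = P₂·(V₂/V₃) = 1.244 atm.

P₃ ≈ 1.24 atm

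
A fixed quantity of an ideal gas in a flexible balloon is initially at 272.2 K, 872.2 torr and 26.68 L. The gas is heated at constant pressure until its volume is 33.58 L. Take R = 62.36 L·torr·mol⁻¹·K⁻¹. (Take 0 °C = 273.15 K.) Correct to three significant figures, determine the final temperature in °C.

Isobaric, so V/T is constant: P₂ = P₁; T₂ = T₁·(V₂/V₁) = 342.6 K.

T₂ ≈ 69.4 °C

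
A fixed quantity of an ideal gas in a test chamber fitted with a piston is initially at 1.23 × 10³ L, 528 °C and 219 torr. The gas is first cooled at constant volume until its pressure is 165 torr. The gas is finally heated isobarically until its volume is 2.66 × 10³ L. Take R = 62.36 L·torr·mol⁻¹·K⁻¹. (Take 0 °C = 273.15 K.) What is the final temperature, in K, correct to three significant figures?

Convert: T₁ = 801.1 K.
V constant ⇒ P ∝ T: V₂ = V₁; T₂ = T₁·(P₂/P₁) = 603.6 K.
Isobaric, so V/T is constant: P₃ = P₂; T₃ = T₂·(V₃/V₂) = 1305 K.

T₃ ≈ 1.31e+03 K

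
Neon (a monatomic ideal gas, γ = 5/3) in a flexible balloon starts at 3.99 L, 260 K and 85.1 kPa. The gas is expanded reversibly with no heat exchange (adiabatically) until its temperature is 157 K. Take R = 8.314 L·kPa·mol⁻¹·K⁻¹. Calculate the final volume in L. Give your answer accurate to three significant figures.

V₂ ≈ 8.50 L

Adiabatic (γ = 5/3), T V^(γ−1) and P V^γ constant: P₂ = P₁·(T₂/T₁)^(γ/(γ−1)) = 24.11 kPa; V₂ = V₁·(T₁/T₂)^(1/(γ−1)) = 8.503 L.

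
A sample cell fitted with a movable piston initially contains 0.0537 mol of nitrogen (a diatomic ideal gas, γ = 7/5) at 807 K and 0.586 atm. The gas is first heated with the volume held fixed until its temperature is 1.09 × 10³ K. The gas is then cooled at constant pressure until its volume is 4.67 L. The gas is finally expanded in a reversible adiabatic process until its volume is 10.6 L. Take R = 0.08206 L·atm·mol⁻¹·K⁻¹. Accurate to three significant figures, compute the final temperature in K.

From PV = nRT: V₁ = nRT₁/P₁ = 6.069 L.
V constant ⇒ P ∝ T: V₂ = V₁; P₂ = P₁·(T₂/T₁) = 0.7915 atm.
P constant ⇒ V ∝ T: P₃ = P₂; T₃ = T₂·(V₃/V₂) = 838.8 K.
Adiabatic (γ = 7/5), T V^(γ−1) and P V^γ constant: T₄ = T₃·(V₃/V₄)^(γ−1) = 604.3 K; P₄ = P₃·(V₃/V₄)^γ = 0.2512 atm.

T₄ ≈ 604 K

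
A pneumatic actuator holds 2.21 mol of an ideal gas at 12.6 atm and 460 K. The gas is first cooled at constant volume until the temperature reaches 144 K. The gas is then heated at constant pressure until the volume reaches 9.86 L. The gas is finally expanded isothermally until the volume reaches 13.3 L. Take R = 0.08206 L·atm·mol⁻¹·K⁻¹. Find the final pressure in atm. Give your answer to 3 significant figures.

From PV = nRT: V₁ = nRT₁/P₁ = 6.621 L.
V constant ⇒ P ∝ T: V₂ = V₁; P₂ = P₁·(T₂/T₁) = 3.944 atm.
P constant ⇒ V ∝ T: P₃ = P₂; T₃ = T₂·(V₃/V₂) = 214.5 K.
Isothermal, so P V is constant: T₄ = T₃; P₄ = P₃·(V₃/V₄) = 2.924 atm.

P₄ ≈ 2.92 atm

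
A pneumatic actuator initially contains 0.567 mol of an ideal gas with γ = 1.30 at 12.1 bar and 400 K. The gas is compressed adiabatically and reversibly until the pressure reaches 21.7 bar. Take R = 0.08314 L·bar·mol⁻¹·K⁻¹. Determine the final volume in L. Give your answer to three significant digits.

From PV = nRT: V₁ = nRT₁/P₁ = 1.558 L.
Adiabatic (γ = 1.30), T V^(γ−1) and P V^γ constant: T₂ = T₁·(P₂/P₁)^((γ−1)/γ) = 457.7 K; V₂ = V₁·(P₁/P₂)^(1/γ) = 0.9943 L.

V₂ ≈ 0.994 L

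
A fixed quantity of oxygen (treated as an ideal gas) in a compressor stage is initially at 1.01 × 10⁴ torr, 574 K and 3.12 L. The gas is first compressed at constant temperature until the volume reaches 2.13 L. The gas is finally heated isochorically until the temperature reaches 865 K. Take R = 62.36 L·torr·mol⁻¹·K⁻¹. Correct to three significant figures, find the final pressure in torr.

P₃ ≈ 2.23e+04 torr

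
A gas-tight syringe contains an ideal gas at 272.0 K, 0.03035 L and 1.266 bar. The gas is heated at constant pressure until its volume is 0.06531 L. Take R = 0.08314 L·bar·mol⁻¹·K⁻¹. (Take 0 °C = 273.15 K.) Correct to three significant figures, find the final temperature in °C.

T₂ ≈ 312 °C

P constant ⇒ V ∝ T: P₂ = P₁; T₂ = T₁·(V₂/V₁) = 585.3 K.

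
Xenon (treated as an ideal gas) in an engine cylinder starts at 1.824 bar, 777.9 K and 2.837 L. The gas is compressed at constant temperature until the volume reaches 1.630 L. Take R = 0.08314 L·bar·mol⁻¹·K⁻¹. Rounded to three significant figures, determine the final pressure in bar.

T constant ⇒ Boyle's law P V = const: T₂ = T₁; P₂ = P₁·(V₁/V₂) = 3.175 bar.

P₂ ≈ 3.17 bar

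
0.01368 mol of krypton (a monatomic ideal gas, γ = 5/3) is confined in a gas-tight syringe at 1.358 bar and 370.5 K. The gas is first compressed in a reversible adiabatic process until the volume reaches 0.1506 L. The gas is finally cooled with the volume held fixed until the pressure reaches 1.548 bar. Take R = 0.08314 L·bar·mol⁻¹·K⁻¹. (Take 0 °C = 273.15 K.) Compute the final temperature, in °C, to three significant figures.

T₃ ≈ -68.2 °C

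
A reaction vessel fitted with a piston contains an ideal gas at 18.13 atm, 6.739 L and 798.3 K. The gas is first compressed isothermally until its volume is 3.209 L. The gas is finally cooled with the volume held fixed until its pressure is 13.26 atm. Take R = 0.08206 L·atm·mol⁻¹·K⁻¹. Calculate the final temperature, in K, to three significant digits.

T₃ ≈ 278 K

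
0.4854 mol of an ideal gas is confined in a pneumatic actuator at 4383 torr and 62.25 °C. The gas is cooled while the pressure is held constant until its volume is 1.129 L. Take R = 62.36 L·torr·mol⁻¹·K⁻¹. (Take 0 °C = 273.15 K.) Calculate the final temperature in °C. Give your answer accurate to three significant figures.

T₂ ≈ -110 °C

Convert: T₁ = 335.4 K.
From PV = nRT: V₁ = nRT₁/P₁ = 2.316 L.
Isobaric, so V/T is constant: P₂ = P₁; T₂ = T₁·(V₂/V₁) = 163.5 K.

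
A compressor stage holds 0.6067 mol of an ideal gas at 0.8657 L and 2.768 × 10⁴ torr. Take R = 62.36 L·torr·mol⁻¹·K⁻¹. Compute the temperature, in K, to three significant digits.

T ≈ 633 K

PV = nRT ⇒ T = PV/(nR) = (2.768e+04 × 0.8657) / (0.6067 × 62.36)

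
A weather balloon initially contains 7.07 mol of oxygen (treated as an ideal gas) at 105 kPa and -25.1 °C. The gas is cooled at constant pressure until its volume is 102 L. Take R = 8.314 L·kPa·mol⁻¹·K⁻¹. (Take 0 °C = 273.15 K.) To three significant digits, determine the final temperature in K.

Convert: T₁ = 248.0 K.
From PV = nRT: V₁ = nRT₁/P₁ = 138.9 L.
Isobaric, so V/T is constant: P₂ = P₁; T₂ = T₁·(V₂/V₁) = 182.2 K.

T₂ ≈ 182 K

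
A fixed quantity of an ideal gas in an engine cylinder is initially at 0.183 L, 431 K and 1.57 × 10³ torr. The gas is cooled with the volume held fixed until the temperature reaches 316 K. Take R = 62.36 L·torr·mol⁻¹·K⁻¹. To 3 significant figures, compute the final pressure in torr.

Isochoric, so P/T is constant: V₂ = V₁; P₂ = P₁·(T₂/T₁) = 1151 torr.

P₂ ≈ 1.15e+03 torr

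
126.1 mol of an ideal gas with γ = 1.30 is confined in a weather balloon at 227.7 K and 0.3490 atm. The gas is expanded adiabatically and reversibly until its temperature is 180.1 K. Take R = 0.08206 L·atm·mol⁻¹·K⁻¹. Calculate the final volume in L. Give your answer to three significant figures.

V₂ ≈ 1.48e+04 L

From PV = nRT: V₁ = nRT₁/P₁ = 6751 L.
Reversible adiabatic, γ = 1.30: P₂ = P₁·(T₂/T₁)^(γ/(γ−1)) = 0.1263 atm; V₂ = V₁·(T₁/T₂)^(1/(γ−1)) = 1.475e+04 L.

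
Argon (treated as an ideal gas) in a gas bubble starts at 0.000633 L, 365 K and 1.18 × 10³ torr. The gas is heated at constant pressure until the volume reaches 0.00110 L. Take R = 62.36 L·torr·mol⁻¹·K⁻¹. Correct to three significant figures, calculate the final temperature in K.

T₂ ≈ 634 K

P constant ⇒ V ∝ T: P₂ = P₁; T₂ = T₁·(V₂/V₁) = 634.3 K.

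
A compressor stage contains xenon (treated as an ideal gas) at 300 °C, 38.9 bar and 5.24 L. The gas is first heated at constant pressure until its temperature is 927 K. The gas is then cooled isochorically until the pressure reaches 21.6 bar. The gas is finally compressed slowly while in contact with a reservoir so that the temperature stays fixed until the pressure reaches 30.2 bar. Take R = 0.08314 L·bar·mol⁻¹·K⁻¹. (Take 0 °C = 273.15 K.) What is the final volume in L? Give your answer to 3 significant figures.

Convert: T₁ = 573.1 K.
P constant ⇒ V ∝ T: P₂ = P₁; V₂ = V₁·(T₂/T₁) = 8.475 L.
Isochoric, so P/T is constant: V₃ = V₂; T₃ = T₂·(P₃/P₂) = 514.7 K.
T constant ⇒ Boyle's law P V = const: T₄ = T₃; V₄ = V₃·(P₃/P₄) = 6.062 L.

V₄ ≈ 6.06 L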